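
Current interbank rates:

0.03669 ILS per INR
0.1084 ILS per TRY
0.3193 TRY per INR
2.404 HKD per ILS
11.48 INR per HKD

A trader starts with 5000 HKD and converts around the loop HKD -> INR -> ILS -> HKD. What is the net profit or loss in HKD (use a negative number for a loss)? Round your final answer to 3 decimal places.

5000 HKD × 11.48 = 57400 INR
57400 INR × 0.03669 = 2106.006 ILS
2106.006 ILS × 2.404 = 5062.838424 HKD
Net change: 5062.838424 − 5000 = 62.838424 HKD

62.838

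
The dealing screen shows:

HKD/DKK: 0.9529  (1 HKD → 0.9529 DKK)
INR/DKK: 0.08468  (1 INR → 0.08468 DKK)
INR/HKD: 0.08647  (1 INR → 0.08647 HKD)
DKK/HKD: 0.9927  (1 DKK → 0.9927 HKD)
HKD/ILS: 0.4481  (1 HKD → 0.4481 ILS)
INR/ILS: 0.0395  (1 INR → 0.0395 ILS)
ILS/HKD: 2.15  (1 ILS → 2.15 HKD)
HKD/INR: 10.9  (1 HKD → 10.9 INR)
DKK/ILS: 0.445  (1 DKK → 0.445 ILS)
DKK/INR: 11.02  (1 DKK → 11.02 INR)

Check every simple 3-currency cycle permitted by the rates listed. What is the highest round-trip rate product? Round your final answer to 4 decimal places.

0.9257

HKD→INR→ILS→HKD: 10.9 × 0.0395 × 2.15 = 0.92568
HKD→INR→DKK→HKD: 10.9 × 0.08468 × 0.9927 = 0.91627
HKD→DKK→ILS→HKD: 0.9529 × 0.445 × 2.15 = 0.91169
HKD→DKK→INR→HKD: 0.9529 × 11.02 × 0.08647 = 0.90802
Maximum is HKD→INR→ILS→HKD at 0.9257; no arbitrage — every cycle loses value.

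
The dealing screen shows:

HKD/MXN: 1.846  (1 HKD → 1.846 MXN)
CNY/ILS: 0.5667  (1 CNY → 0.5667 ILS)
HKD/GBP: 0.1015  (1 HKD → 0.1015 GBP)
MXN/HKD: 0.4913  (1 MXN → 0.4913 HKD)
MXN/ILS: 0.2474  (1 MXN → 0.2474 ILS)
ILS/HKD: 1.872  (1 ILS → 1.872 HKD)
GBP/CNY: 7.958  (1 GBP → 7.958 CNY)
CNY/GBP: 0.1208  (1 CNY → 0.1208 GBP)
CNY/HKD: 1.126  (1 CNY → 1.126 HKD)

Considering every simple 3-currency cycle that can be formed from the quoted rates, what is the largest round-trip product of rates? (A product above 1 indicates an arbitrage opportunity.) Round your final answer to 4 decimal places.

0.9095

GBP→CNY→HKD→GBP: 7.958 × 1.126 × 0.1015 = 0.90951
MXN→ILS→HKD→MXN: 0.2474 × 1.872 × 1.846 = 0.85494
Maximum is GBP→CNY→HKD→GBP at 0.9095; no arbitrage — every cycle loses value.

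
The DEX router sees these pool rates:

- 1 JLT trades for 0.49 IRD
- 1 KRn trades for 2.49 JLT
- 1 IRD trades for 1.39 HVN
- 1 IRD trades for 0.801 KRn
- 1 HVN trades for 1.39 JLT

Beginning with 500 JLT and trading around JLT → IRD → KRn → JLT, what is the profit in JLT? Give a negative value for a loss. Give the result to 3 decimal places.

500 JLT × 0.49 = 245 IRD
245 IRD × 0.801 = 196.245 KRn
196.245 KRn × 2.49 = 488.65005 JLT
Net change: 488.65005 − 500 = -11.34995 JLT

-11.350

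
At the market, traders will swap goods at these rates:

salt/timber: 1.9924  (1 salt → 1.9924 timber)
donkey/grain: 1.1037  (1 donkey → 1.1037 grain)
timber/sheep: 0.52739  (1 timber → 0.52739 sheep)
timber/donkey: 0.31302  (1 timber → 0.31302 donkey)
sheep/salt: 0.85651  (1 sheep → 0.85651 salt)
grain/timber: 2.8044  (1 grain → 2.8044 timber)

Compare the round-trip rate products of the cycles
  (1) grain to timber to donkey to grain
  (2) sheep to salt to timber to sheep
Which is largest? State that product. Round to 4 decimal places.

0.9689

(1) 2.8044 × 0.31302 × 1.1037 = 0.96886
(2) 0.85651 × 1.9924 × 0.52739 = 0.90000
Highest is cycle (1) at 0.9689 (≤1, no arbitrage).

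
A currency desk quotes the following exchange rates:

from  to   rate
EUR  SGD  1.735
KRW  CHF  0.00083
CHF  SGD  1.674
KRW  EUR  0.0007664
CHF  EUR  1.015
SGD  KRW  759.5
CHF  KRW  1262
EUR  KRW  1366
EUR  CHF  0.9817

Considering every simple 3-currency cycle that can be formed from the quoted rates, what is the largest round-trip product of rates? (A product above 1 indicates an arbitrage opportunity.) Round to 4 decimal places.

1.1508

EUR→KRW→CHF→EUR: 1366 × 0.00083 × 1.015 = 1.15079
CHF→SGD→KRW→CHF: 1.674 × 759.5 × 0.00083 = 1.05526
EUR→SGD→KRW→EUR: 1.735 × 759.5 × 0.0007664 = 1.00991
EUR→CHF→KRW→EUR: 0.9817 × 1262 × 0.0007664 = 0.94950
Maximum is EUR→KRW→CHF→EUR at 1.1508; arbitrage exists.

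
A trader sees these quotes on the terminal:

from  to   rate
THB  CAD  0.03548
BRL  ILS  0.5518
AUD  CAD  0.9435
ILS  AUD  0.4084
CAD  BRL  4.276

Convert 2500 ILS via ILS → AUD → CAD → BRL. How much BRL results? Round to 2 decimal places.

4119.13

2500 ILS × 0.4084 = 1021 AUD
1021 AUD × 0.9435 = 963.3135 CAD
963.3135 CAD × 4.276 = 4119.128526 BRL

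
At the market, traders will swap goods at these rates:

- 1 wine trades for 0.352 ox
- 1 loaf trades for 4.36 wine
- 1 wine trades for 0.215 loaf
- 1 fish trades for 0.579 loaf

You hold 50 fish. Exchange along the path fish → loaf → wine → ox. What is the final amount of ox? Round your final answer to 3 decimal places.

44.430

50 fish × 0.579 = 28.95 loaf
28.95 loaf × 4.36 = 126.222 wine
126.222 wine × 0.352 = 44.430144 ox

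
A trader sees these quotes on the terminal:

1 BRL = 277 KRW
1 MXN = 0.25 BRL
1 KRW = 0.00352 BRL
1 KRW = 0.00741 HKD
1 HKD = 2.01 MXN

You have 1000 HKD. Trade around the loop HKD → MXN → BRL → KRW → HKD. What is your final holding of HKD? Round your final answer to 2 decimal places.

1031.42

1000 HKD × 2.01 = 2010 MXN
2010 MXN × 0.25 = 502.5 BRL
502.5 BRL × 277 = 139192.5 KRW
139192.5 KRW × 0.00741 = 1031.416425 HKD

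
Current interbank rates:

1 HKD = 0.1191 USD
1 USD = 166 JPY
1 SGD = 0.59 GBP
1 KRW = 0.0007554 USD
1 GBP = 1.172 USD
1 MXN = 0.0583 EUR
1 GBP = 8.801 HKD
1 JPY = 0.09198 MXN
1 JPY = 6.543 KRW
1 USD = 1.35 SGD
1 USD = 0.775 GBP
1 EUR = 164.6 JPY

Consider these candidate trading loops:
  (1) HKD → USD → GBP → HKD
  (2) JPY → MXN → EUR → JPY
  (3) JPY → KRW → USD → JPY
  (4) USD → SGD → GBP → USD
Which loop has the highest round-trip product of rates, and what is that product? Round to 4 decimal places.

(1) 0.1191 × 0.775 × 8.801 = 0.81235
(2) 0.09198 × 0.0583 × 164.6 = 0.88266
(3) 6.543 × 0.0007554 × 166 = 0.82047
(4) 1.35 × 0.59 × 1.172 = 0.93350
Highest is cycle (4) at 0.9335 (≤1, no arbitrage).

0.9335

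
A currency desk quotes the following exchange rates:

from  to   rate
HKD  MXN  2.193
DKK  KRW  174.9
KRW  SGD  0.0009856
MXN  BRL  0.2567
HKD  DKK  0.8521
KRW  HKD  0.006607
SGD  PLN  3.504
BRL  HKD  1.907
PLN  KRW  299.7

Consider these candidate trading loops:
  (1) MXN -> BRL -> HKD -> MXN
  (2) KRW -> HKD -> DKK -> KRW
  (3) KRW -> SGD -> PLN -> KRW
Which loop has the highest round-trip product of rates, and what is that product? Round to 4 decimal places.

1.0735

(1) 0.2567 × 1.907 × 2.193 = 1.07353
(2) 0.006607 × 0.8521 × 174.9 = 0.98466
(3) 0.0009856 × 3.504 × 299.7 = 1.03503
Highest is cycle (1) at 1.0735 (>1, arbitrage).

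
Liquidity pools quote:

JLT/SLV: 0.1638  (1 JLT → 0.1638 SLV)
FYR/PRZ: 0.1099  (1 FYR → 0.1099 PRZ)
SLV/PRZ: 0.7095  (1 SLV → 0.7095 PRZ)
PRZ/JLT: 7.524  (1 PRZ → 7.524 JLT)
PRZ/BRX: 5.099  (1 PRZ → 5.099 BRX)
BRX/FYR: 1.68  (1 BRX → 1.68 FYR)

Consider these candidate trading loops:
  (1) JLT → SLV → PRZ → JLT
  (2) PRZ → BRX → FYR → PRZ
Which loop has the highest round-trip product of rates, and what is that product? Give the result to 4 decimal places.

0.9414

(1) 0.1638 × 0.7095 × 7.524 = 0.87441
(2) 5.099 × 1.68 × 0.1099 = 0.94144
Highest is cycle (2) at 0.9414 (≤1, no arbitrage).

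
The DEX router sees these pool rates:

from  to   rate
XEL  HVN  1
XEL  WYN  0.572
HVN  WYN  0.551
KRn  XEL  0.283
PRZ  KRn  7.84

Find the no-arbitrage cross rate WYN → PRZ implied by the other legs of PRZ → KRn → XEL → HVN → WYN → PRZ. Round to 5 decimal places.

Known legs of the cycle: 7.84 × 0.283 × 1 × 0.551 = 1.22251472
For no arbitrage the full-cycle product must be 1, so the missing rate is 1 / 1.22251472 ≈ 0.8179861.

0.81799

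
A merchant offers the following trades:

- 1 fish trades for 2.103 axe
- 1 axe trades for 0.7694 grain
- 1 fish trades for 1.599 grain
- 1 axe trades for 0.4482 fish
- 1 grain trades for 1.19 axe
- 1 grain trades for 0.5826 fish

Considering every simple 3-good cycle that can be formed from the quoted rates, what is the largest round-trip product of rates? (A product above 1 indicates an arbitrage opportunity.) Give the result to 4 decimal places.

axe→grain→fish→axe: 0.7694 × 0.5826 × 2.103 = 0.94267
axe→fish→grain→axe: 0.4482 × 1.599 × 1.19 = 0.85284
Maximum is axe→grain→fish→axe at 0.9427; no arbitrage — every cycle loses value.

0.9427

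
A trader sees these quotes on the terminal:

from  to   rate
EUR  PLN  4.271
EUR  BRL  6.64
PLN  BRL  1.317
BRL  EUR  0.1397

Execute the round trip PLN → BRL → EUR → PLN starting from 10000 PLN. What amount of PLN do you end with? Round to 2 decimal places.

10000 PLN × 1.317 = 13170 BRL
13170 BRL × 0.1397 = 1839.849 EUR
1839.849 EUR × 4.271 = 7857.995079 PLN

7858.00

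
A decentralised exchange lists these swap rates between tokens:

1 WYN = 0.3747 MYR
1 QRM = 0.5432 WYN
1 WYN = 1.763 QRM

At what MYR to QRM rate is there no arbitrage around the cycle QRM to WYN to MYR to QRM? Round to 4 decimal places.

4.9131

Known legs of the cycle: 0.5432 × 0.3747 = 0.20353704
For no arbitrage the full-cycle product must be 1, so the missing rate is 1 / 0.20353704 ≈ 4.913111.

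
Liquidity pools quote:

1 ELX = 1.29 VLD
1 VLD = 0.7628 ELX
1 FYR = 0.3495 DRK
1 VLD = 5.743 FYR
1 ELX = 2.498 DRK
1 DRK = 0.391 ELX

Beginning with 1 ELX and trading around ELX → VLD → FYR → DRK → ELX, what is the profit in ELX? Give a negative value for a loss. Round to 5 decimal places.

0.01240

1 ELX × 1.29 = 1.29 VLD
1.29 VLD × 5.743 = 7.40847 FYR
7.40847 FYR × 0.3495 = 2.589260265 DRK
2.589260265 DRK × 0.391 = 1.012400763615 ELX
Net change: 1.012400763615 − 1 = 0.012400763615 ELX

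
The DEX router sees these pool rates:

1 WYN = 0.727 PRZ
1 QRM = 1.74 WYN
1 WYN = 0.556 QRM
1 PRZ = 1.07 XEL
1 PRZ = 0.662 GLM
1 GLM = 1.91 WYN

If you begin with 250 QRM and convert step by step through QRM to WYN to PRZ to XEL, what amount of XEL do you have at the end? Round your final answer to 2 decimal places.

250 QRM × 1.74 = 435 WYN
435 WYN × 0.727 = 316.245 PRZ
316.245 PRZ × 1.07 = 338.38215 XEL

338.38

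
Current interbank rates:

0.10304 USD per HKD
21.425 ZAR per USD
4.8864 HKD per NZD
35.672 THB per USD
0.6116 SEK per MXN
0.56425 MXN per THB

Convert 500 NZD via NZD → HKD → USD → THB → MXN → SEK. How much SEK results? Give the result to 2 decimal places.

3099.07

500 NZD × 4.8864 = 2443.2 HKD
2443.2 HKD × 0.10304 = 251.747328 USD
251.747328 USD × 35.672 = 8980.330684416 THB
8980.330684416 THB × 0.56425 = 5067.151588681728 MXN
5067.151588681728 MXN × 0.6116 = 3099.0699116377448448 SEK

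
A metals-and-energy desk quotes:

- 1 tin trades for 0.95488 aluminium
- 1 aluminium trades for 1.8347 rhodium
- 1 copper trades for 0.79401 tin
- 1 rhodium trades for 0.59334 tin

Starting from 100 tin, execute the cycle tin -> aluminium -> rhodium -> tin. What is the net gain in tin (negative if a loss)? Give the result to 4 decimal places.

100 tin × 0.95488 = 95.488 aluminium
95.488 aluminium × 1.8347 = 175.1918336 rhodium
175.1918336 rhodium × 0.59334 = 103.948322548224 tin
Net change: 103.948322548224 − 100 = 3.948322548224 tin

3.9483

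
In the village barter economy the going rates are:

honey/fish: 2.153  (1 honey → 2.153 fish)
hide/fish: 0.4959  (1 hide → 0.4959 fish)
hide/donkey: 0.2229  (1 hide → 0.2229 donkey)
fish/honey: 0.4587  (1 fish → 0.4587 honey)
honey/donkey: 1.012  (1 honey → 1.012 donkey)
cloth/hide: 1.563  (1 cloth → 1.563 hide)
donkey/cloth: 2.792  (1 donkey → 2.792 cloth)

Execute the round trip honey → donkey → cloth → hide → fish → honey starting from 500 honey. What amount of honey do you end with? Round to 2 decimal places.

502.28

500 honey × 1.012 = 506 donkey
506 donkey × 2.792 = 1412.752 cloth
1412.752 cloth × 1.563 = 2208.131376 hide
2208.131376 hide × 0.4959 = 1095.0123493584 fish
1095.0123493584 fish × 0.4587 = 502.28216465069808 honey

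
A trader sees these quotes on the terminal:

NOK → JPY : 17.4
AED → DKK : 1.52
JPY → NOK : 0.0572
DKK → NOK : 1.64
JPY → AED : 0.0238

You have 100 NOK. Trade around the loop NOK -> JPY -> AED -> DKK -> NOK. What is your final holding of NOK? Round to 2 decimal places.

100 NOK × 17.4 = 1740 JPY
1740 JPY × 0.0238 = 41.412 AED
41.412 AED × 1.52 = 62.94624 DKK
62.94624 DKK × 1.64 = 103.2318336 NOK

103.23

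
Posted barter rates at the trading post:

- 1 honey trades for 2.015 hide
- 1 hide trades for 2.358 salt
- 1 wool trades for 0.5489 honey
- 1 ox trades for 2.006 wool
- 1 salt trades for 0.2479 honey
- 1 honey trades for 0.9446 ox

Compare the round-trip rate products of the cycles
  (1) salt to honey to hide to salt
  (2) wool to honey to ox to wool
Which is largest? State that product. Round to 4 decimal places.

(1) 0.2479 × 2.015 × 2.358 = 1.17786
(2) 0.5489 × 0.9446 × 2.006 = 1.04009
Highest is cycle (1) at 1.1779 (>1, arbitrage).

1.1779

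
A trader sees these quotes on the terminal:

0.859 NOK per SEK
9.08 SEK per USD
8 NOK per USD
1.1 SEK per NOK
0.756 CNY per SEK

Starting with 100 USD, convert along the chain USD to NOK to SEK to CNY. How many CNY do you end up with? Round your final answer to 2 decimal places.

665.28

100 USD × 8 = 800 NOK
800 NOK × 1.1 = 880 SEK
880 SEK × 0.756 = 665.28 CNY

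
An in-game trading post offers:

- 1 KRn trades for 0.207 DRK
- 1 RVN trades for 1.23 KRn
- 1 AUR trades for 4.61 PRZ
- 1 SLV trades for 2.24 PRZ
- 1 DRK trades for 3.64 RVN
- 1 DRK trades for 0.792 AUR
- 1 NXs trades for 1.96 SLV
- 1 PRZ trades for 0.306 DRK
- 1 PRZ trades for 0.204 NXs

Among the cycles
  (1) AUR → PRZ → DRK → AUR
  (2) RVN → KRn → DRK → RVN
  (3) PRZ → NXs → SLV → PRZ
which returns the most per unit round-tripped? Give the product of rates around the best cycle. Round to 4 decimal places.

(1) 4.61 × 0.306 × 0.792 = 1.11724
(2) 1.23 × 0.207 × 3.64 = 0.92678
(3) 0.204 × 1.96 × 2.24 = 0.89564
Highest is cycle (1) at 1.1172 (>1, arbitrage).

1.1172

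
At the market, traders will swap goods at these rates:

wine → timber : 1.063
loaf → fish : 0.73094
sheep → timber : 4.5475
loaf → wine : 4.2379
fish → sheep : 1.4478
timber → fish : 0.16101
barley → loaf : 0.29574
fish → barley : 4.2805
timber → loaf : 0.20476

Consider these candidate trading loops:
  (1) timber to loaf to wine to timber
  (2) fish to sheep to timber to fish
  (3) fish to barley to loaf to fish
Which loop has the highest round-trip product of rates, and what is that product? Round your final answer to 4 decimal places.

(1) 0.20476 × 4.2379 × 1.063 = 0.92242
(2) 1.4478 × 4.5475 × 0.16101 = 1.06007
(3) 4.2805 × 0.29574 × 0.73094 = 0.92531
Highest is cycle (2) at 1.0601 (>1, arbitrage).

1.0601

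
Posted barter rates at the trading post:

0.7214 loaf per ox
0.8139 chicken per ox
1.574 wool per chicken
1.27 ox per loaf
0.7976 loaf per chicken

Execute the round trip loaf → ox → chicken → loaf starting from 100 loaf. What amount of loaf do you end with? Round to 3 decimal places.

100 loaf × 1.27 = 127 ox
127 ox × 0.8139 = 103.3653 chicken
103.3653 chicken × 0.7976 = 82.44416328 loaf

82.444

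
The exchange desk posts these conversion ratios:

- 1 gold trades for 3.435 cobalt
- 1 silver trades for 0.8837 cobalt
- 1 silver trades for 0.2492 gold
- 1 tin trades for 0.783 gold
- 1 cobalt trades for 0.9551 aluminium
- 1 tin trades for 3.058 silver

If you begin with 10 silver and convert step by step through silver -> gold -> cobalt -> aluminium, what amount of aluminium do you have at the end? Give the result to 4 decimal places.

10 silver × 0.2492 = 2.492 gold
2.492 gold × 3.435 = 8.56002 cobalt
8.56002 cobalt × 0.9551 = 8.175675102 aluminium

8.1757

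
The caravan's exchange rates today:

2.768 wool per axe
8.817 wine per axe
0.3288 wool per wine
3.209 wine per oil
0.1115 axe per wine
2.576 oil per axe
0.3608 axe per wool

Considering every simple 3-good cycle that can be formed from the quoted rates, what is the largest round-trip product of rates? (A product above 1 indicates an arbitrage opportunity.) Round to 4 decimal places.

axe→wine→wool→axe: 8.817 × 0.3288 × 0.3608 = 1.04597
oil→wine→axe→oil: 3.209 × 0.1115 × 2.576 = 0.92170
Maximum is axe→wine→wool→axe at 1.0460; arbitrage exists.

1.0460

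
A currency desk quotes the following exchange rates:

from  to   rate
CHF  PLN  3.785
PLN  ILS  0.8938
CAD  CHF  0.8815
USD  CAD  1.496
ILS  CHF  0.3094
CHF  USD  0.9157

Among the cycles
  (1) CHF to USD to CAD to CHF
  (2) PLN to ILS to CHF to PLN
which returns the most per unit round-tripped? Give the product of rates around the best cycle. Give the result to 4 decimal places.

1.2076

(1) 0.9157 × 1.496 × 0.8815 = 1.20756
(2) 0.8938 × 0.3094 × 3.785 = 1.04671
Highest is cycle (1) at 1.2076 (>1, arbitrage).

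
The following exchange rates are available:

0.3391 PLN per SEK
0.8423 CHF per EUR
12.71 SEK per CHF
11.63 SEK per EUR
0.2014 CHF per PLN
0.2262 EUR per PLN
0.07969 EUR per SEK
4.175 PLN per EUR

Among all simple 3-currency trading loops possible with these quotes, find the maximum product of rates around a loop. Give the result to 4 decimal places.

PLN→EUR→SEK→PLN: 0.2262 × 11.63 × 0.3391 = 0.89207
PLN→CHF→SEK→PLN: 0.2014 × 12.71 × 0.3391 = 0.86803
SEK→EUR→CHF→SEK: 0.07969 × 0.8423 × 12.71 = 0.85313
Maximum is PLN→EUR→SEK→PLN at 0.8921; no arbitrage — every cycle loses value.

0.8921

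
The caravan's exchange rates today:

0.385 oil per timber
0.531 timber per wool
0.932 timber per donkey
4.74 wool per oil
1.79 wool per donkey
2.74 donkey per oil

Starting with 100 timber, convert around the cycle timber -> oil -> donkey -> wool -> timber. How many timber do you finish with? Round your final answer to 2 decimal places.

100 timber × 0.385 = 38.5 oil
38.5 oil × 2.74 = 105.49 donkey
105.49 donkey × 1.79 = 188.8271 wool
188.8271 wool × 0.531 = 100.2671901 timber

100.27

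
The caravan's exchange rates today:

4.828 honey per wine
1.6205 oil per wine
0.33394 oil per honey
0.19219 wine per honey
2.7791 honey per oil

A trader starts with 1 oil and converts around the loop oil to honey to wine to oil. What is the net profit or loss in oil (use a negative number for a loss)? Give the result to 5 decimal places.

-0.13447

1 oil × 2.7791 = 2.7791 honey
2.7791 honey × 0.19219 = 0.534115229 wine
0.534115229 wine × 1.6205 = 0.8655337285945 oil
Net change: 0.8655337285945 − 1 = -0.1344662714055 oil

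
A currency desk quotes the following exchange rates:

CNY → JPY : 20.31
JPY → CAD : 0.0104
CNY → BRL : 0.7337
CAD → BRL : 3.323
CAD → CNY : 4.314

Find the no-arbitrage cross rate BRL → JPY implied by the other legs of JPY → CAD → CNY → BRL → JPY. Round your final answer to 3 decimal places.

Known legs of the cycle: 0.0104 × 4.314 × 0.7337 = 0.03291789072
For no arbitrage the full-cycle product must be 1, so the missing rate is 1 / 0.03291789072 ≈ 30.37862.

30.379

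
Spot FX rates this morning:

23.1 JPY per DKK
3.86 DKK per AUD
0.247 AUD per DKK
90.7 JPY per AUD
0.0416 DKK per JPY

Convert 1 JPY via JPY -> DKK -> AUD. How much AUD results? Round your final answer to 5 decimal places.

0.01028

1 JPY × 0.0416 = 0.0416 DKK
0.0416 DKK × 0.247 = 0.0102752 AUD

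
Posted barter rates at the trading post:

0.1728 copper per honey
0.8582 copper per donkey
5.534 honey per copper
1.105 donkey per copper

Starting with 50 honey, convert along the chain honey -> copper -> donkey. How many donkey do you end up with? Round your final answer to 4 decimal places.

50 honey × 0.1728 = 8.64 copper
8.64 copper × 1.105 = 9.5472 donkey

9.5472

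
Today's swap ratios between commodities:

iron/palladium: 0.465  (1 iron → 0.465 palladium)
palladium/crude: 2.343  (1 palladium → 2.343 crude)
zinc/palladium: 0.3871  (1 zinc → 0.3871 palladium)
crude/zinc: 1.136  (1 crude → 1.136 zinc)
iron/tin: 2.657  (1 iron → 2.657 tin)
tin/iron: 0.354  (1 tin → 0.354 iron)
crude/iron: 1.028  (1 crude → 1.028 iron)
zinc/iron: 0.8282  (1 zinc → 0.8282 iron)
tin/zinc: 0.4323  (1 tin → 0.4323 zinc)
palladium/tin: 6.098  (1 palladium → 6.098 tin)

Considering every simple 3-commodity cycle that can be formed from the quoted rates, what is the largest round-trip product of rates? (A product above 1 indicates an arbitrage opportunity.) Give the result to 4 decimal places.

crude→iron→palladium→crude: 1.028 × 0.465 × 2.343 = 1.12000
zinc→palladium→crude→zinc: 0.3871 × 2.343 × 1.136 = 1.03032
zinc→palladium→tin→zinc: 0.3871 × 6.098 × 0.4323 = 1.02046
tin→iron→palladium→tin: 0.354 × 0.465 × 6.098 = 1.00379
zinc→iron→tin→zinc: 0.8282 × 2.657 × 0.4323 = 0.95129
Maximum is crude→iron→palladium→crude at 1.1200; arbitrage exists.

1.1200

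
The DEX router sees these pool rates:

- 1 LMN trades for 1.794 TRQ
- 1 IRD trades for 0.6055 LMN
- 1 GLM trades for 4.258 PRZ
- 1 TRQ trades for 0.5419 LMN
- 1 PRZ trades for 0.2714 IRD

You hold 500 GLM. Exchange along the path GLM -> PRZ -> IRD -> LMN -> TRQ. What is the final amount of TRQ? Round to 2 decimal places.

627.66

500 GLM × 4.258 = 2129 PRZ
2129 PRZ × 0.2714 = 577.8106 IRD
577.8106 IRD × 0.6055 = 349.8643183 LMN
349.8643183 LMN × 1.794 = 627.6565870302 TRQ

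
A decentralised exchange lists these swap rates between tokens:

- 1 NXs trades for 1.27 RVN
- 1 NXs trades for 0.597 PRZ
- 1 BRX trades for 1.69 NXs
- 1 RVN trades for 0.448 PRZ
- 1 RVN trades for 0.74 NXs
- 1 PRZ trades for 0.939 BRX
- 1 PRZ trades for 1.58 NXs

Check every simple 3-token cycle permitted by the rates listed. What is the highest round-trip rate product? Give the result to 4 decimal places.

PRZ→BRX→NXs→PRZ: 0.939 × 1.69 × 0.597 = 0.94739
PRZ→NXs→RVN→PRZ: 1.58 × 1.27 × 0.448 = 0.89896
Maximum is PRZ→BRX→NXs→PRZ at 0.9474; no arbitrage — every cycle loses value.

0.9474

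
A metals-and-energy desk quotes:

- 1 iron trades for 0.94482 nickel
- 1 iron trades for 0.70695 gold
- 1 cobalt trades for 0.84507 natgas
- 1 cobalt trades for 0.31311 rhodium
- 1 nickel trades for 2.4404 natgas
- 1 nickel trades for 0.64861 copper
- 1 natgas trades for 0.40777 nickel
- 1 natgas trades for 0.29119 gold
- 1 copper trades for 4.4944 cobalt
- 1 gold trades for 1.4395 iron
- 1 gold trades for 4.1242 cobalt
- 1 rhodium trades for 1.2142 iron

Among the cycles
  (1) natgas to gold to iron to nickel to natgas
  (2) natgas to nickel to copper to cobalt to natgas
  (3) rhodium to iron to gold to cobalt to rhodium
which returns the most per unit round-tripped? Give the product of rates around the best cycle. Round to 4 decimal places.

1.1084

(1) 0.29119 × 1.4395 × 0.94482 × 2.4404 = 0.96649
(2) 0.40777 × 0.64861 × 4.4944 × 0.84507 = 1.00453
(3) 1.2142 × 0.70695 × 4.1242 × 0.31311 = 1.10845
Highest is cycle (3) at 1.1084 (>1, arbitrage).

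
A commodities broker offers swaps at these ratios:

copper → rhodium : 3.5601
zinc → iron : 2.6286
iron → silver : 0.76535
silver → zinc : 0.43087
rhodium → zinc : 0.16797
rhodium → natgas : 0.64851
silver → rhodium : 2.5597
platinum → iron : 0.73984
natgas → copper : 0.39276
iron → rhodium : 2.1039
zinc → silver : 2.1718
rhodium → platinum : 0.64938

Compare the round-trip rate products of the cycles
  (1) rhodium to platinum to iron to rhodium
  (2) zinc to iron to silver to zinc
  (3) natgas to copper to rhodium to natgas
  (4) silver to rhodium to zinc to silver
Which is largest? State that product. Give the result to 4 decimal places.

1.0108

(1) 0.64938 × 0.73984 × 2.1039 = 1.01079
(2) 2.6286 × 0.76535 × 0.43087 = 0.86682
(3) 0.39276 × 3.5601 × 0.64851 = 0.90679
(4) 2.5597 × 0.16797 × 2.1718 = 0.93377
Highest is cycle (1) at 1.0108 (>1, arbitrage).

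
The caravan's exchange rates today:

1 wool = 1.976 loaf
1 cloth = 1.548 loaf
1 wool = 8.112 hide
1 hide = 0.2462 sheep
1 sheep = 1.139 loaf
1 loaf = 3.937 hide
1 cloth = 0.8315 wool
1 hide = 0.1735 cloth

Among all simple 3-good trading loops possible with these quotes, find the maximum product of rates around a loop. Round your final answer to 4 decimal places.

wool→hide→cloth→wool: 8.112 × 0.1735 × 0.8315 = 1.17028
sheep→loaf→hide→sheep: 1.139 × 3.937 × 0.2462 = 1.10402
hide→cloth→loaf→hide: 0.1735 × 1.548 × 3.937 = 1.05739
Maximum is wool→hide→cloth→wool at 1.1703; arbitrage exists.

1.1703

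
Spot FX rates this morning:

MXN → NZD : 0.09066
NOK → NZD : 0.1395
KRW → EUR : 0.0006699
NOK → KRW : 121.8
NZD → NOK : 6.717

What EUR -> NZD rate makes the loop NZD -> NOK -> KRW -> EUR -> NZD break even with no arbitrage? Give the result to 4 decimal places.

1.8246

Known legs of the cycle: 6.717 × 121.8 × 0.0006699 = 0.54806568894
For no arbitrage the full-cycle product must be 1, so the missing rate is 1 / 0.54806568894 ≈ 1.824599.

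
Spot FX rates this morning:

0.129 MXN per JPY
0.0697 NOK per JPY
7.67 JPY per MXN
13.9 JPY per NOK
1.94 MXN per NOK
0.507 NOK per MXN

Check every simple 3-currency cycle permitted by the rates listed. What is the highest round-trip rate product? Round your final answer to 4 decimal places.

1.0371

MXN→JPY→NOK→MXN: 7.67 × 0.0697 × 1.94 = 1.03712
MXN→NOK→JPY→MXN: 0.507 × 13.9 × 0.129 = 0.90910
Maximum is MXN→JPY→NOK→MXN at 1.0371; arbitrage exists.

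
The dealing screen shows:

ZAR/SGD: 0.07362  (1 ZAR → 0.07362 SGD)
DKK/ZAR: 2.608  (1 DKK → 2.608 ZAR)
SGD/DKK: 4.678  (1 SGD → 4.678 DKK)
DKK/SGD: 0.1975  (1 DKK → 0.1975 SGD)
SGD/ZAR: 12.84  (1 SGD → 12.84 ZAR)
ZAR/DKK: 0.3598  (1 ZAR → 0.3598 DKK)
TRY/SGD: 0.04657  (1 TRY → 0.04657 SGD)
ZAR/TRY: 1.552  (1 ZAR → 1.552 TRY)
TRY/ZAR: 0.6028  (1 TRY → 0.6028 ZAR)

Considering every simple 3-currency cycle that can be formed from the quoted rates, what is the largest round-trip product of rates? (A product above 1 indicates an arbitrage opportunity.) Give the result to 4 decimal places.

ZAR→TRY→SGD→ZAR: 1.552 × 0.04657 × 12.84 = 0.92803
ZAR→DKK→SGD→ZAR: 0.3598 × 0.1975 × 12.84 = 0.91242
ZAR→SGD→DKK→ZAR: 0.07362 × 4.678 × 2.608 = 0.89818
Maximum is ZAR→TRY→SGD→ZAR at 0.9280; no arbitrage — every cycle loses value.

0.9280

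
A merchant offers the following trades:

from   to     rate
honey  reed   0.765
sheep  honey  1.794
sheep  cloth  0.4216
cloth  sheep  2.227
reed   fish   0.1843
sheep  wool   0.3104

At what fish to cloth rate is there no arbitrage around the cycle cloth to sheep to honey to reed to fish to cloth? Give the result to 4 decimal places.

Known legs of the cycle: 2.227 × 1.794 × 0.765 × 0.1843 = 0.563286608001
For no arbitrage the full-cycle product must be 1, so the missing rate is 1 / 0.563286608001 ≈ 1.775295.

1.7753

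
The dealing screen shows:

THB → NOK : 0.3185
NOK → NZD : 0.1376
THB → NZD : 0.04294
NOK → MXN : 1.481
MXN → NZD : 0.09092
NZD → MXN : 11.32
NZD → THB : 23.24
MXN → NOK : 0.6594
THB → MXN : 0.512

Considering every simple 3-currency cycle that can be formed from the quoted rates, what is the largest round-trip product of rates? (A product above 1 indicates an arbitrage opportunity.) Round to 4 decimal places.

1.0818

THB→MXN→NZD→THB: 0.512 × 0.09092 × 23.24 = 1.08185
NOK→NZD→MXN→NOK: 0.1376 × 11.32 × 0.6594 = 1.02710
NOK→NZD→THB→NOK: 0.1376 × 23.24 × 0.3185 = 1.01851
Maximum is THB→MXN→NZD→THB at 1.0818; arbitrage exists.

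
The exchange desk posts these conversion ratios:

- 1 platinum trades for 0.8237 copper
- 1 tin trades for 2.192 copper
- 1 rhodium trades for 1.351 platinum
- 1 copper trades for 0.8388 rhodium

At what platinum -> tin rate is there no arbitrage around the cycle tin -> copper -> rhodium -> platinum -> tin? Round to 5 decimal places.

0.40257

Known legs of the cycle: 2.192 × 0.8388 × 1.351 = 2.4840156096
For no arbitrage the full-cycle product must be 1, so the missing rate is 1 / 2.4840156096 ≈ 0.4025740.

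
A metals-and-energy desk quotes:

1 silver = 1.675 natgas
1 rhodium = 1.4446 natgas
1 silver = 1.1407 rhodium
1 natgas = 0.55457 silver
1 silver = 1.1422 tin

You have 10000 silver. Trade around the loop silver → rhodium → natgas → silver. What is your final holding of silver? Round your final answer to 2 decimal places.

9138.51

10000 silver × 1.1407 = 11407 rhodium
11407 rhodium × 1.4446 = 16478.5522 natgas
16478.5522 natgas × 0.55457 = 9138.510693554 silver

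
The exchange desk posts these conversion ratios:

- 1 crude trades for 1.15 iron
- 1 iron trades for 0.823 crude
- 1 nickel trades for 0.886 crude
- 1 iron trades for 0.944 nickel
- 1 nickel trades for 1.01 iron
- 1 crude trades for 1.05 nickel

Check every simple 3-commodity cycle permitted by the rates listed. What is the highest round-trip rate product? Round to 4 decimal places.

iron→nickel→crude→iron: 0.944 × 0.886 × 1.15 = 0.96184
iron→crude→nickel→iron: 0.823 × 1.05 × 1.01 = 0.87279
Maximum is iron→nickel→crude→iron at 0.9618; no arbitrage — every cycle loses value.

0.9618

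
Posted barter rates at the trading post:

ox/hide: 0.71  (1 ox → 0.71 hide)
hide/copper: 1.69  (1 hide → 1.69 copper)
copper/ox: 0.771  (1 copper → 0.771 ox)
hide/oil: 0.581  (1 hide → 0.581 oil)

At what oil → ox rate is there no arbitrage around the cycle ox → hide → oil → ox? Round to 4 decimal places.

2.4242

Known legs of the cycle: 0.71 × 0.581 = 0.41251
For no arbitrage the full-cycle product must be 1, so the missing rate is 1 / 0.41251 ≈ 2.424184.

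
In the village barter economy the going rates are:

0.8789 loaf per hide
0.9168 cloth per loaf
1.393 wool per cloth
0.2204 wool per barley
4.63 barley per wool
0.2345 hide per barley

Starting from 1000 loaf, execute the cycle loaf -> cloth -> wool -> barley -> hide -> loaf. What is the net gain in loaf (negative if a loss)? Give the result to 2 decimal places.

218.68

1000 loaf × 0.9168 = 916.8 cloth
916.8 cloth × 1.393 = 1277.1024 wool
1277.1024 wool × 4.63 = 5912.984112 barley
5912.984112 barley × 0.2345 = 1386.594774264 hide
1386.594774264 hide × 0.8789 = 1218.6781471006296 loaf
Net change: 1218.6781471006296 − 1000 = 218.6781471006296 loaf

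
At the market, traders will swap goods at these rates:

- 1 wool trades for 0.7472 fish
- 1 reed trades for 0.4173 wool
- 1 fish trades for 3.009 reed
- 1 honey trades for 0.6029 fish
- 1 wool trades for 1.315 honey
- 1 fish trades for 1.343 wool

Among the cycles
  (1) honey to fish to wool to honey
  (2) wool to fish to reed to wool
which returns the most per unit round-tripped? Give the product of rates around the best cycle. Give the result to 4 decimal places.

1.0647

(1) 0.6029 × 1.343 × 1.315 = 1.06475
(2) 0.7472 × 3.009 × 0.4173 = 0.93823
Highest is cycle (1) at 1.0647 (>1, arbitrage).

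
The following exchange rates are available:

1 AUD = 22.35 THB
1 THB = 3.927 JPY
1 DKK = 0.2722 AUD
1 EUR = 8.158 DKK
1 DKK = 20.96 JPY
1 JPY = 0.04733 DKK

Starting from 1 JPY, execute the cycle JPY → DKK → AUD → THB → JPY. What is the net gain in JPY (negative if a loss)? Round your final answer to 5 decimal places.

1 JPY × 0.04733 = 0.04733 DKK
0.04733 DKK × 0.2722 = 0.012883226 AUD
0.012883226 AUD × 22.35 = 0.2879401011 THB
0.2879401011 THB × 3.927 = 1.1307407770197 JPY
Net change: 1.1307407770197 − 1 = 0.1307407770197 JPY

0.13074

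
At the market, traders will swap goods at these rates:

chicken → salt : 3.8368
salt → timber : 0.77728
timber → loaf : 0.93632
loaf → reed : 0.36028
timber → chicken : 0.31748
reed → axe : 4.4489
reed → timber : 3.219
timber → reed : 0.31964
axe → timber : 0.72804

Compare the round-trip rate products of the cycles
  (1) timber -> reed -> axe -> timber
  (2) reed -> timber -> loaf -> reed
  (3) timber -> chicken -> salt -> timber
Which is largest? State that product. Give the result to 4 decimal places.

1.0859

(1) 0.31964 × 4.4489 × 0.72804 = 1.03531
(2) 3.219 × 0.93632 × 0.36028 = 1.08589
(3) 0.31748 × 3.8368 × 0.77728 = 0.94681
Highest is cycle (2) at 1.0859 (>1, arbitrage).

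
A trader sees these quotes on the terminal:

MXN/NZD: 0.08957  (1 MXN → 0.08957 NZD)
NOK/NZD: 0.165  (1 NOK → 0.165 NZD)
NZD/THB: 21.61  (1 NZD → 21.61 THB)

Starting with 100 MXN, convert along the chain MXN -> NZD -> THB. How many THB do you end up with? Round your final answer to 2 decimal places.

100 MXN × 0.08957 = 8.957 NZD
8.957 NZD × 21.61 = 193.56077 THB

193.56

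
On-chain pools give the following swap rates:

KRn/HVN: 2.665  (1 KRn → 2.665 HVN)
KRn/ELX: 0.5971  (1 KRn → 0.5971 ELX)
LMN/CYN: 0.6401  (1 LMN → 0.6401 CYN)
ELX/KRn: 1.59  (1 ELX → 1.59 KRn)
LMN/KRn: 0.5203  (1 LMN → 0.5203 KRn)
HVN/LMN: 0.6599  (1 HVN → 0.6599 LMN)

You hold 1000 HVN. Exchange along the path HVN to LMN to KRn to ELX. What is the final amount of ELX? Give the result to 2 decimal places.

1000 HVN × 0.6599 = 659.9 LMN
659.9 LMN × 0.5203 = 343.34597 KRn
343.34597 KRn × 0.5971 = 205.011878687 ELX

205.01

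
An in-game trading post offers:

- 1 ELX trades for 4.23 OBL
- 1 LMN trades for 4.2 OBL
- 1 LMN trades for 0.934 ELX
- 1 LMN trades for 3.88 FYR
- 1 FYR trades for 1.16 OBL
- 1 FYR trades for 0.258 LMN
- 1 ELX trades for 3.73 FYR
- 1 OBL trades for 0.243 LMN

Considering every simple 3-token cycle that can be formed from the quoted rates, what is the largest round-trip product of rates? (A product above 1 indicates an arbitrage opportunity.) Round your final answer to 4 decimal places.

FYR→OBL→LMN→FYR: 1.16 × 0.243 × 3.88 = 1.09369
ELX→OBL→LMN→ELX: 4.23 × 0.243 × 0.934 = 0.96005
FYR→LMN→ELX→FYR: 0.258 × 0.934 × 3.73 = 0.89883
Maximum is FYR→OBL→LMN→FYR at 1.0937; arbitrage exists.

1.0937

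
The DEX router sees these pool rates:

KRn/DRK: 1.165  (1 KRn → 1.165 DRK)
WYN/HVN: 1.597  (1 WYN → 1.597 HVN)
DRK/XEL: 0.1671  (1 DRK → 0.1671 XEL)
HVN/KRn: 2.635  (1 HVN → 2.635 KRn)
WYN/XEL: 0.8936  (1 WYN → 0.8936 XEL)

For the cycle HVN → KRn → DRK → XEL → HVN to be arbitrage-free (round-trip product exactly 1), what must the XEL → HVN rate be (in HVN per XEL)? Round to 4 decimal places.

Known legs of the cycle: 2.635 × 1.165 × 0.1671 = 0.5129594025
For no arbitrage the full-cycle product must be 1, so the missing rate is 1 / 0.5129594025 ≈ 1.949472.

1.9495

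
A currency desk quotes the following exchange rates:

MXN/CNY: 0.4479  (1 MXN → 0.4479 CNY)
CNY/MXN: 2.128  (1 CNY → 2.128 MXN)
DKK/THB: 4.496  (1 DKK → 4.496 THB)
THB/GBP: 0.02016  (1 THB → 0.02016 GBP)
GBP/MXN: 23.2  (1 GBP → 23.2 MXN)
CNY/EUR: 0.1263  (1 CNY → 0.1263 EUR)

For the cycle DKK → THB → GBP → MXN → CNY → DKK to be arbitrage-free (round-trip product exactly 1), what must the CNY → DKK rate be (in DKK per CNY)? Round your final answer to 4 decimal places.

1.0617

Known legs of the cycle: 4.496 × 0.02016 × 23.2 × 0.4479 = 0.9418589687808
For no arbitrage the full-cycle product must be 1, so the missing rate is 1 / 0.9418589687808 ≈ 1.061730.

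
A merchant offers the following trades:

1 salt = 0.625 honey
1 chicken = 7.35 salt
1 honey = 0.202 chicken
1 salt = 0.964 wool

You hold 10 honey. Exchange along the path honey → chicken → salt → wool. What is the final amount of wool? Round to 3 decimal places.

14.313

10 honey × 0.202 = 2.02 chicken
2.02 chicken × 7.35 = 14.847 salt
14.847 salt × 0.964 = 14.312508 wool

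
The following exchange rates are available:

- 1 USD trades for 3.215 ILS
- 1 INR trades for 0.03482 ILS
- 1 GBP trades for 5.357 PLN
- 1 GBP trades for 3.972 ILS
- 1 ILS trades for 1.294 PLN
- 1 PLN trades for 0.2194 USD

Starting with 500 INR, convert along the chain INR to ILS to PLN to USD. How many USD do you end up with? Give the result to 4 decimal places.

500 INR × 0.03482 = 17.41 ILS
17.41 ILS × 1.294 = 22.52854 PLN
22.52854 PLN × 0.2194 = 4.942761676 USD

4.9428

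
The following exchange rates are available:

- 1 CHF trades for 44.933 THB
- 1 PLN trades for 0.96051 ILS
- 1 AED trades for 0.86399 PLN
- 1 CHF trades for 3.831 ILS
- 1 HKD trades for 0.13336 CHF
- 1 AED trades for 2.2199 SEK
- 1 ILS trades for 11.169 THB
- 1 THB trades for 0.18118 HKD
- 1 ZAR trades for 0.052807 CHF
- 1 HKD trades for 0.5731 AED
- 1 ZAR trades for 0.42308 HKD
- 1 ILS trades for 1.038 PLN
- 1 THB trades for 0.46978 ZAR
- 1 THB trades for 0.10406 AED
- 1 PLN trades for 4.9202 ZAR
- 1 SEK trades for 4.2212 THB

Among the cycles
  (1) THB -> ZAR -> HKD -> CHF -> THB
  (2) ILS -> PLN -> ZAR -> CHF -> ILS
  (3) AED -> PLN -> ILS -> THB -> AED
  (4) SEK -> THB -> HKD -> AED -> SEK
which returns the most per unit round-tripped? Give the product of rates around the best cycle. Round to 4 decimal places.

1.1910

(1) 0.46978 × 0.42308 × 0.13336 × 44.933 = 1.19099
(2) 1.038 × 4.9202 × 0.052807 × 3.831 = 1.03320
(3) 0.86399 × 0.96051 × 11.169 × 0.10406 = 0.96451
(4) 4.2212 × 0.18118 × 0.5731 × 2.2199 = 0.97299
Highest is cycle (1) at 1.1910 (>1, arbitrage).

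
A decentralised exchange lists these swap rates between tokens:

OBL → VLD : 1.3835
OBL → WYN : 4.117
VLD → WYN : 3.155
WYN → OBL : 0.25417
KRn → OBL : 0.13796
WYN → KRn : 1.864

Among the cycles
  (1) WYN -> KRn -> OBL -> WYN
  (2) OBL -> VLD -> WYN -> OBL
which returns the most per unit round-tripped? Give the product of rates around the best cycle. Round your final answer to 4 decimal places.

(1) 1.864 × 0.13796 × 4.117 = 1.05872
(2) 1.3835 × 3.155 × 0.25417 = 1.10944
Highest is cycle (2) at 1.1094 (>1, arbitrage).

1.1094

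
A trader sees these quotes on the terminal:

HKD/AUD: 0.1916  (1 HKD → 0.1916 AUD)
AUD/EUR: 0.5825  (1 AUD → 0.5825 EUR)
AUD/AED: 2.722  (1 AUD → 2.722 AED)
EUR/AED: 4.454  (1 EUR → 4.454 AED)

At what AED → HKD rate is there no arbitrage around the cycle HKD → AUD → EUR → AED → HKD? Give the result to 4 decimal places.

2.0117

Known legs of the cycle: 0.1916 × 0.5825 × 4.454 = 0.497097578
For no arbitrage the full-cycle product must be 1, so the missing rate is 1 / 0.497097578 ≈ 2.011677.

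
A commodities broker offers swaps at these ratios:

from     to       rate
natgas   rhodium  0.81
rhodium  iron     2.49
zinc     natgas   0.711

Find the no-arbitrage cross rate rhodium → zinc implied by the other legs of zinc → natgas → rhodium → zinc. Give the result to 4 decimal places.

Known legs of the cycle: 0.711 × 0.81 = 0.57591
For no arbitrage the full-cycle product must be 1, so the missing rate is 1 / 0.57591 ≈ 1.736382.

1.7364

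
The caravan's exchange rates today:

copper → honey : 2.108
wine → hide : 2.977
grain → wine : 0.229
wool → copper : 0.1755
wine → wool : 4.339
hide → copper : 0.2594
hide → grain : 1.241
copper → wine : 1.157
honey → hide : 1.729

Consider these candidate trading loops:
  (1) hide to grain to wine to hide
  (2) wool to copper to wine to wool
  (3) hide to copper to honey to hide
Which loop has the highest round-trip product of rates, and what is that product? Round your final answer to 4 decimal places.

(1) 1.241 × 0.229 × 2.977 = 0.84603
(2) 0.1755 × 1.157 × 4.339 = 0.88105
(3) 0.2594 × 2.108 × 1.729 = 0.94544
Highest is cycle (3) at 0.9454 (≤1, no arbitrage).

0.9454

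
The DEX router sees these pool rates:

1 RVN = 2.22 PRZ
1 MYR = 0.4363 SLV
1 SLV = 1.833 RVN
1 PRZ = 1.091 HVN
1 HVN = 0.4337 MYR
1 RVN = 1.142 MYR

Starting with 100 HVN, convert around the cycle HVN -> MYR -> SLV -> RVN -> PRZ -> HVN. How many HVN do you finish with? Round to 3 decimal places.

100 HVN × 0.4337 = 43.37 MYR
43.37 MYR × 0.4363 = 18.922331 SLV
18.922331 SLV × 1.833 = 34.684632723 RVN
34.684632723 RVN × 2.22 = 76.99988464506 PRZ
76.99988464506 PRZ × 1.091 = 84.00687414776046 HVN

84.007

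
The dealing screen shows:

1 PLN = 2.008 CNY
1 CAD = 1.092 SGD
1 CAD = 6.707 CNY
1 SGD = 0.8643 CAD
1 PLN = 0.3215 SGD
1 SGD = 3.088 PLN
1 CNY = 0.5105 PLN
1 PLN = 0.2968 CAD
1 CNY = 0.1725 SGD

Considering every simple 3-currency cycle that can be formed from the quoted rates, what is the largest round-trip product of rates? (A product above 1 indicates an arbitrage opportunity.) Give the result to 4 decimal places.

1.0696

CNY→SGD→PLN→CNY: 0.1725 × 3.088 × 2.008 = 1.06962
CNY→PLN→CAD→CNY: 0.5105 × 0.2968 × 6.707 = 1.01622
CAD→SGD→PLN→CAD: 1.092 × 3.088 × 0.2968 = 1.00084
CNY→SGD→CAD→CNY: 0.1725 × 0.8643 × 6.707 = 0.99996
Maximum is CNY→SGD→PLN→CNY at 1.0696; arbitrage exists.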